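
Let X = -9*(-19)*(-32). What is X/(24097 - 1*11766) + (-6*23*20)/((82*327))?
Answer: -1585612/2900381 ≈ -0.54669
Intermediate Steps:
X = -5472 (X = 171*(-32) = -5472)
X/(24097 - 1*11766) + (-6*23*20)/((82*327)) = -5472/(24097 - 1*11766) + (-6*23*20)/((82*327)) = -5472/(24097 - 11766) - 138*20/26814 = -5472/12331 - 2760*1/26814 = -5472*1/12331 - 460/4469 = -288/649 - 460/4469 = -1585612/2900381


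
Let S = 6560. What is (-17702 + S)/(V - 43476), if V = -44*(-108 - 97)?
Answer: 5571/17228 ≈ 0.32337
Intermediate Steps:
V = 9020 (V = -44*(-205) = -1*(-9020) = 9020)
(-17702 + S)/(V - 43476) = (-17702 + 6560)/(9020 - 43476) = -11142/(-34456) = -11142*(-1/34456) = 5571/17228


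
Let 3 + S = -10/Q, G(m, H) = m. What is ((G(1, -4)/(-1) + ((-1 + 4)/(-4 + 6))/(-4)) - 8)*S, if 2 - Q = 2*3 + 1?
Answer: 75/8 ≈ 9.3750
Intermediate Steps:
Q = -5 (Q = 2 - (2*3 + 1) = 2 - (6 + 1) = 2 - 1*7 = 2 - 7 = -5)
S = -1 (S = -3 - 10/(-5) = -3 - 10*(-1/5) = -3 + 2 = -1)
((G(1, -4)/(-1) + ((-1 + 4)/(-4 + 6))/(-4)) - 8)*S = ((1/(-1) + ((-1 + 4)/(-4 + 6))/(-4)) - 8)*(-1) = ((1*(-1) + (3/2)*(-1/4)) - 8)*(-1) = ((-1 + (3*(1/2))*(-1/4)) - 8)*(-1) = ((-1 + (3/2)*(-1/4)) - 8)*(-1) = ((-1 - 3/8) - 8)*(-1) = (-11/8 - 8)*(-1) = -75/8*(-1) = 75/8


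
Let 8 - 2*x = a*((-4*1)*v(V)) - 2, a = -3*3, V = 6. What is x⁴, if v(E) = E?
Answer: 112550881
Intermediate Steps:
a = -9
x = -103 (x = 4 - (-9*(-4*1)*6 - 2)/2 = 4 - (-(-36)*6 - 2)/2 = 4 - (-9*(-24) - 2)/2 = 4 - (216 - 2)/2 = 4 - ½*214 = 4 - 107 = -103)
x⁴ = (-103)⁴ = 112550881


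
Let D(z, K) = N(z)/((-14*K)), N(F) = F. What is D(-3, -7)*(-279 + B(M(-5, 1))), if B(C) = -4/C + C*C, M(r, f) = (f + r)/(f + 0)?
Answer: 393/49 ≈ 8.0204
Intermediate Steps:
M(r, f) = (f + r)/f
B(C) = C² - 4/C (B(C) = -4/C + C² = C² - 4/C)
D(z, K) = -z/(14*K) (D(z, K) = z/((-14*K)) = z*(-1/(14*K)) = -z/(14*K))
D(-3, -7)*(-279 + B(M(-5, 1))) = (-1/14*(-3)/(-7))*(-279 + (-4 + ((1 - 5)/1)³)/(((1 - 5)/1))) = (-1/14*(-3)*(-⅐))*(-279 + (-4 + (1*(-4))³)/((1*(-4)))) = -3*(-279 + (-4 + (-4)³)/(-4))/98 = -3*(-279 - (-4 - 64)/4)/98 = -3*(-279 - ¼*(-68))/98 = -3*(-279 + 17)/98 = -3/98*(-262) = 393/49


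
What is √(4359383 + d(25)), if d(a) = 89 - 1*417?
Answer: √4359055 ≈ 2087.8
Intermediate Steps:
d(a) = -328 (d(a) = 89 - 417 = -328)
√(4359383 + d(25)) = √(4359383 - 328) = √4359055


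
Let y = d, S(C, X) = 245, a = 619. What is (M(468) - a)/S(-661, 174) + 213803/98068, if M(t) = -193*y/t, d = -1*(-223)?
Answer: -72460819/100397115 ≈ -0.72174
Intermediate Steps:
d = 223
y = 223
M(t) = -43039/t (M(t) = -193*223/t = -43039/t)
(M(468) - a)/S(-661, 174) + 213803/98068 = (-43039/468 - 1*619)/245 + 213803/98068 = (-43039*1/468 - 619)*(1/245) + 213803*(1/98068) = (-43039/468 - 619)*(1/245) + 213803/98068 = -332731/468*1/245 + 213803/98068 = -47533/16380 + 213803/98068 = -72460819/100397115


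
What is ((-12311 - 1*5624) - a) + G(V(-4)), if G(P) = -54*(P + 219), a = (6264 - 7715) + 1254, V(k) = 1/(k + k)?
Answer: -118229/4 ≈ -29557.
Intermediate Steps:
V(k) = 1/(2*k)
a = -197 (a = -1451 + 1254 = -197)
G(P) = -11826 - 54*P (G(P) = -54*(219 + P) = -11826 - 54*P)
((-12311 - 1*5624) - a) + G(V(-4)) = ((-12311 - 1*5624) - 1*(-197)) + (-11826 - 27/(-4)) = ((-12311 - 5624) + 197) + (-11826 - 27*(-1)/4) = (-17935 + 197) + (-11826 - 54*(-1/8)) = -17738 + (-11826 + 27/4) = -17738 - 47277/4 = -118229/4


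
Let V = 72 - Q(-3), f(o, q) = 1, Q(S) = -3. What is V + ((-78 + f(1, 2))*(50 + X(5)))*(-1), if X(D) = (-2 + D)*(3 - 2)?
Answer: 4156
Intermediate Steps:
X(D) = -2 + D (X(D) = (-2 + D)*1 = -2 + D)
V = 75 (V = 72 - 1*(-3) = 72 + 3 = 75)
V + ((-78 + f(1, 2))*(50 + X(5)))*(-1) = 75 + ((-78 + 1)*(50 + (-2 + 5)))*(-1) = 75 - 77*(50 + 3)*(-1) = 75 - 77*53*(-1) = 75 - 4081*(-1) = 75 + 4081 = 4156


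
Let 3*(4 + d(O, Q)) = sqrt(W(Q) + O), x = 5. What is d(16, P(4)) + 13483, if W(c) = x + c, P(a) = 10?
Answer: 13479 + sqrt(31)/3 ≈ 13481.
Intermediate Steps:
W(c) = 5 + c
d(O, Q) = -4 + sqrt(5 + O + Q)/3 (d(O, Q) = -4 + sqrt((5 + Q) + O)/3 = -4 + sqrt(5 + O + Q)/3)
d(16, P(4)) + 13483 = (-4 + sqrt(5 + 16 + 10)/3) + 13483 = (-4 + sqrt(31)/3) + 13483 = 13479 + sqrt(31)/3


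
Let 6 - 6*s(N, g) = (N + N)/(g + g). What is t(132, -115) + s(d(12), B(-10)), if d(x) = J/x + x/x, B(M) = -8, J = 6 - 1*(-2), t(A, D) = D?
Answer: -16411/144 ≈ -113.97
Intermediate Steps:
J = 8 (J = 6 + 2 = 8)
d(x) = 1 + 8/x (d(x) = 8/x + x/x = 8/x + 1 = 1 + 8/x)
s(N, g) = 1 - N/(6*g) (s(N, g) = 1 - (N + N)/(6*(g + g)) = 1 - 2*N/(6*(2*g)) = 1 - 2*N*1/(2*g)/6 = 1 - N/(6*g))
t(132, -115) + s(d(12), B(-10)) = -115 + (-8 - (8 + 12)/(6*12))/(-8) = -115 - (-8 - 20/72)/8 = -115 - (-8 - 1/6*5/3)/8 = -115 - (-8 - 5/18)/8 = -115 - 1/8*(-149/18) = -115 + 149/144 = -16411/144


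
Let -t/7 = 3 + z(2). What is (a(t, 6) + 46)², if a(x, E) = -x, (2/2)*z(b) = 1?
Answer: 5476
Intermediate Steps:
z(b) = 1
t = -28 (t = -7*(3 + 1) = -7*4 = -28)
(a(t, 6) + 46)² = (-1*(-28) + 46)² = (28 + 46)² = 74² = 5476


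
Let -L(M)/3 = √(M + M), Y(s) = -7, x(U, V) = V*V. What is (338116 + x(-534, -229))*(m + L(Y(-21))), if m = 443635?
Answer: 173264754695 - 1171671*I*√14 ≈ 1.7326e+11 - 4.384e+6*I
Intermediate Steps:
x(U, V) = V²
L(M) = -3*√2*√M (L(M) = -3*√(M + M) = -3*√2*√M)
(338116 + x(-534, -229))*(m + L(Y(-21))) = (338116 + (-229)²)*(443635 - 3*√2*√(-7)) = (338116 + 52441)*(443635 - 3*√2*I*√7) = 390557*(443635 - 3*I*√14) = 173264754695 - 1171671*I*√14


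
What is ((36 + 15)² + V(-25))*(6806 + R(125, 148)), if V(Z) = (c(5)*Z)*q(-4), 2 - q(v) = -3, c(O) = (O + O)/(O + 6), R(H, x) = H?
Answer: 189639091/11 ≈ 1.7240e+7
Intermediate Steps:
c(O) = 2*O/(6 + O) (c(O) = (2*O)/(6 + O) = 2*O/(6 + O))
q(v) = 5 (q(v) = 2 - 1*(-3) = 2 + 3 = 5)
V(Z) = 50*Z/11 (V(Z) = ((2*5/(6 + 5))*Z)*5 = ((2*5/11)*Z)*5 = ((2*5*(1/11))*Z)*5 = (10*Z/11)*5 = 50*Z/11)
((36 + 15)² + V(-25))*(6806 + R(125, 148)) = ((36 + 15)² + (50/11)*(-25))*(6806 + 125) = (51² - 1250/11)*6931 = (2601 - 1250/11)*6931 = (27361/11)*6931 = 189639091/11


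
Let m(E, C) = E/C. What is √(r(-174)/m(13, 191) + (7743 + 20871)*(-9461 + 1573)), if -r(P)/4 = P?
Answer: 2*I*√9535698510/13 ≈ 15023.0*I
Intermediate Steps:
r(P) = -4*P
√(r(-174)/m(13, 191) + (7743 + 20871)*(-9461 + 1573)) = √((-4*(-174))/((13/191)) + (7743 + 20871)*(-9461 + 1573)) = √(696/((13*(1/191))) + 28614*(-7888)) = √(696/(13/191) - 225707232) = √(696*(191/13) - 225707232) = √(132936/13 - 225707232) = √(-2934061080/13) = 2*I*√9535698510/13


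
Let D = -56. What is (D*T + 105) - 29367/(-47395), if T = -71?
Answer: 193448362/47395 ≈ 4081.6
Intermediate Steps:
(D*T + 105) - 29367/(-47395) = (-56*(-71) + 105) - 29367/(-47395) = (3976 + 105) - 29367*(-1)/47395 = 4081 - 1*(-29367/47395) = 4081 + 29367/47395 = 193448362/47395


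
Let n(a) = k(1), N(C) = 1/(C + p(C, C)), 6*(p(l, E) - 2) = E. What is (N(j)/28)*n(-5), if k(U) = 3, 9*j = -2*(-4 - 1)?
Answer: 81/2492 ≈ 0.032504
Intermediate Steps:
p(l, E) = 2 + E/6
j = 10/9 (j = (-2*(-4 - 1))/9 = (-2*(-5))/9 = (1/9)*10 = 10/9 ≈ 1.1111)
N(C) = 1/(2 + 7*C/6) (N(C) = 1/(C + (2 + C/6)) = 1/(2 + 7*C/6))
n(a) = 3
(N(j)/28)*n(-5) = ((6/(12 + 7*(10/9)))/28)*3 = ((6/(12 + 70/9))*(1/28))*3 = ((6/(178/9))*(1/28))*3 = ((6*(9/178))*(1/28))*3 = ((27/89)*(1/28))*3 = (27/2492)*3 = 81/2492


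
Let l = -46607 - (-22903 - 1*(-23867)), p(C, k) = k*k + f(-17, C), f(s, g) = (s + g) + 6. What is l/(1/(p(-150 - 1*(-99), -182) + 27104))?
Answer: -2862156786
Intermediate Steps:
f(s, g) = 6 + g + s (f(s, g) = (g + s) + 6 = 6 + g + s)
p(C, k) = -11 + C + k² (p(C, k) = k*k + (6 + C - 17) = k² + (-11 + C) = -11 + C + k²)
l = -47571 (l = -46607 - (-22903 + 23867) = -46607 - 1*964 = -46607 - 964 = -47571)
l/(1/(p(-150 - 1*(-99), -182) + 27104)) = -(2864582907 + 47571*(-150 - 1*(-99))) = -(2864582907 + 47571*(-150 + 99)) = -47571/(1/((-11 - 51 + 33124) + 27104)) = -47571/(1/(33062 + 27104)) = -47571/(1/60166) = -47571/1/60166 = -47571*60166 = -2862156786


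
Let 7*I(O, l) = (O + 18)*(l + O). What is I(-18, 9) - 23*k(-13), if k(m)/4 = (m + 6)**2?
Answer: -4508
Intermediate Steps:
I(O, l) = (18 + O)*(O + l)/7 (I(O, l) = ((O + 18)*(l + O))/7 = ((18 + O)*(O + l))/7 = (18 + O)*(O + l)/7)
k(m) = 4*(6 + m)**2 (k(m) = 4*(m + 6)**2 = 4*(6 + m)**2)
I(-18, 9) - 23*k(-13) = ((1/7)*(-18)**2 + (18/7)*(-18) + (18/7)*9 + (1/7)*(-18)*9) - 92*(6 - 13)**2 = ((1/7)*324 - 324/7 + 162/7 - 162/7) - 92*(-7)**2 = (324/7 - 324/7 + 162/7 - 162/7) - 92*49 = 0 - 23*196 = 0 - 4508 = -4508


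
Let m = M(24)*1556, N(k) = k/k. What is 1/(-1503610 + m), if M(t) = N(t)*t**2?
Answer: -1/607354 ≈ -1.6465e-6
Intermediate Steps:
N(k) = 1
M(t) = t**2 (M(t) = 1*t**2 = t**2)
m = 896256 (m = 24**2*1556 = 576*1556 = 896256)
1/(-1503610 + m) = 1/(-1503610 + 896256) = 1/(-607354) = -1/607354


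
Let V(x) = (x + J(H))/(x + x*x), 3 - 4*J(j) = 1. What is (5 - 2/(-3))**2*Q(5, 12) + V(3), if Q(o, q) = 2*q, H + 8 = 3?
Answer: 18503/24 ≈ 770.96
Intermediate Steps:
H = -5 (H = -8 + 3 = -5)
J(j) = 1/2 (J(j) = 3/4 - 1/4*1 = 3/4 - 1/4 = 1/2)
V(x) = (1/2 + x)/(x + x**2) (V(x) = (x + 1/2)/(x + x*x) = (1/2 + x)/(x + x**2))
(5 - 2/(-3))**2*Q(5, 12) + V(3) = (5 - 2/(-3))**2*(2*12) + (1/2 + 3)/(3*(1 + 3)) = (5 - 2*(-1/3))**2*24 + (1/3)*(7/2)/4 = (5 + 2/3)**2*24 + (1/3)*(1/4)*(7/2) = (17/3)**2*24 + 7/24 = (289/9)*24 + 7/24 = 2312/3 + 7/24 = 18503/24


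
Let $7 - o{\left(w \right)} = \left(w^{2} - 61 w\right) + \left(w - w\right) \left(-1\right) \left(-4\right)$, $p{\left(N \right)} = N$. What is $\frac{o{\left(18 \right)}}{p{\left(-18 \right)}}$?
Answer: $- \frac{781}{18} \approx -43.389$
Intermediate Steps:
$o{\left(w \right)} = 7 - w^{2} + 61 w$ ($o{\left(w \right)} = 7 - \left(\left(w^{2} - 61 w\right) + \left(w - w\right) \left(-1\right) \left(-4\right)\right) = 7 - \left(\left(w^{2} - 61 w\right) + 0 \left(-1\right) \left(-4\right)\right) = 7 - \left(\left(w^{2} - 61 w\right) + 0 \left(-4\right)\right) = 7 - \left(\left(w^{2} - 61 w\right) + 0\right) = 7 - \left(w^{2} - 61 w\right) = 7 - w^{2} + 61 w$)
$\frac{o{\left(18 \right)}}{p{\left(-18 \right)}} = \frac{7 - 18^{2} + 61 \cdot 18}{-18} = \left(7 - 324 + 1098\right) \left(- \frac{1}{18}\right) = 781 \left(- \frac{1}{18}\right) = - \frac{781}{18}$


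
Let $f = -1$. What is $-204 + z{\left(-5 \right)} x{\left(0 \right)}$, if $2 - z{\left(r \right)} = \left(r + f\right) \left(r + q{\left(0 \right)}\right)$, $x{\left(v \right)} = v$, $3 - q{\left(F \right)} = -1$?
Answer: $-204$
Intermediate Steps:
$q{\left(F \right)} = 4$ ($q{\left(F \right)} = 3 - -1 = 3 + 1 = 4$)
$z{\left(r \right)} = 2 - \left(-1 + r\right) \left(4 + r\right)$ ($z{\left(r \right)} = 2 - \left(r - 1\right) \left(r + 4\right) = 2 - \left(-1 + r\right) \left(4 + r\right)$)
$-204 + z{\left(-5 \right)} x{\left(0 \right)} = -204 + \left(6 - \left(-5\right)^{2} - -15\right) 0 = -204 + \left(6 - 25 + 15\right) 0 = -204 - 0 = -204 + 0 = -204$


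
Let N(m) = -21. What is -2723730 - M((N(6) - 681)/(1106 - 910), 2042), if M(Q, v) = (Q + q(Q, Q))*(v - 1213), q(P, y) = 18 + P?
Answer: -133902969/49 ≈ -2.7327e+6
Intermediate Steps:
M(Q, v) = (-1213 + v)*(18 + 2*Q) (M(Q, v) = (Q + (18 + Q))*(v - 1213) = (18 + 2*Q)*(-1213 + v) = (-1213 + v)*(18 + 2*Q))
-2723730 - M((N(6) - 681)/(1106 - 910), 2042) = -2723730 - (-21834 - 2426*(-21 - 681)/(1106 - 910) + ((-21 - 681)/(1106 - 910))*2042 + 2042*(18 + (-21 - 681)/(1106 - 910))) = -2723730 - (-21834 - (-1703052)/196 - 702/196*2042 + 2042*(18 - 702/196)) = -2723730 - (-21834 - (-1703052)/196 - 702*1/196*2042 + 2042*(18 - 702*1/196)) = -2723730 - (-21834 - 2426*(-351/98) - 351/98*2042 + 2042*(18 - 351/98)) = -2723730 - (-21834 + 425763/49 - 358371/49 + 2042*(1413/98)) = -2723730 - (-21834 + 425763/49 - 358371/49 + 1442673/49) = -2723730 - 1*440199/49 = -2723730 - 440199/49 = -133902969/49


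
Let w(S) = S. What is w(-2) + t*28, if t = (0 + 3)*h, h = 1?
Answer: 82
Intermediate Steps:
t = 3 (t = (0 + 3)*1 = 3*1 = 3)
w(-2) + t*28 = -2 + 3*28 = -2 + 84 = 82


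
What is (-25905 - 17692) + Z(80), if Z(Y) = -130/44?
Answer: -959199/22 ≈ -43600.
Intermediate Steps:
Z(Y) = -65/22 (Z(Y) = -130*1/44 = -65/22)
(-25905 - 17692) + Z(80) = (-25905 - 17692) - 65/22 = -43597 - 65/22 = -959199/22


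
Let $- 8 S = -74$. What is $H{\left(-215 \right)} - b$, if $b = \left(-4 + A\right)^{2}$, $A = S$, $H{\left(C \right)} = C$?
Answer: $- \frac{3881}{16} \approx -242.56$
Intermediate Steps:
$S = \frac{37}{4}$ ($S = \left(- \frac{1}{8}\right) \left(-74\right) = \frac{37}{4} \approx 9.25$)
$A = \frac{37}{4} \approx 9.25$
$b = \frac{441}{16}$ ($b = \left(-4 + \frac{37}{4}\right)^{2} = \left(\frac{21}{4}\right)^{2} = \frac{441}{16} \approx 27.563$)
$H{\left(-215 \right)} - b = -215 - \frac{441}{16} = - \frac{3881}{16}$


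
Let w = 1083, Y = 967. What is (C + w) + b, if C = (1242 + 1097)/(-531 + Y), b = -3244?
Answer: -939857/436 ≈ -2155.6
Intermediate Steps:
C = 2339/436 (C = (1242 + 1097)/(-531 + 967) = 2339/436 ≈ 5.3647)
(C + w) + b = (2339/436 + 1083) - 3244 = 474527/436 - 3244 = -939857/436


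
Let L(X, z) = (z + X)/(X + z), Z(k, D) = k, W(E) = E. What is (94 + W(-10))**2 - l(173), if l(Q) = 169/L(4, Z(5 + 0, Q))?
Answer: 6887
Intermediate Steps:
L(X, z) = 1 (L(X, z) = (X + z)/(X + z) = 1)
l(Q) = 169 (l(Q) = 169/1 = 169*1 = 169)
(94 + W(-10))**2 - l(173) = (94 - 10)**2 - 1*169 = 84**2 - 169 = 7056 - 169 = 6887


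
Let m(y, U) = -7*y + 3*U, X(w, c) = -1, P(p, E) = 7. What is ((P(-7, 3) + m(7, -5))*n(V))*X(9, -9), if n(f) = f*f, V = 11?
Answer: 6897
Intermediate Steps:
n(f) = f**2
((P(-7, 3) + m(7, -5))*n(V))*X(9, -9) = ((7 + (-7*7 + 3*(-5)))*11**2)*(-1) = ((7 + (-49 - 15))*121)*(-1) = ((7 - 64)*121)*(-1) = -57*121*(-1) = -6897*(-1) = 6897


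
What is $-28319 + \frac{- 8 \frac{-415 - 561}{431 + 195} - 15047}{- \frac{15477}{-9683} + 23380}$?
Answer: $- \frac{2006856133202580}{70864457321} \approx -28320.0$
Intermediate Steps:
$-28319 + \frac{- 8 \frac{-415 - 561}{431 + 195} - 15047}{- \frac{15477}{-9683} + 23380} = -28319 + \frac{- 8 \left(- \frac{976}{626}\right) - 15047}{\left(-15477\right) \left(- \frac{1}{9683}\right) + 23380} = -28319 + \frac{- 8 \left(\left(-976\right) \frac{1}{626}\right) - 15047}{\frac{15477}{9683} + 23380} = -28319 + \frac{\left(-8\right) \left(- \frac{488}{313}\right) - 15047}{\frac{226404017}{9683}} = -28319 + \left(\frac{3904}{313} - 15047\right) \frac{9683}{226404017} = -28319 - \frac{45566329181}{70864457321} = - \frac{2006856133202580}{70864457321}$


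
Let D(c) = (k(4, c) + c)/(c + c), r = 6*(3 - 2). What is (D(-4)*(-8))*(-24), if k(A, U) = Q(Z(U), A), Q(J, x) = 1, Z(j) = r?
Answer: 72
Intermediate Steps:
r = 6 (r = 6*1 = 6)
Z(j) = 6
k(A, U) = 1
D(c) = (1 + c)/(2*c) (D(c) = (1 + c)/(c + c) = (1 + c)/((2*c)) = (1 + c)*(1/(2*c)) = (1 + c)/(2*c))
(D(-4)*(-8))*(-24) = (((½)*(1 - 4)/(-4))*(-8))*(-24) = (((½)*(-¼)*(-3))*(-8))*(-24) = ((3/8)*(-8))*(-24) = -3*(-24) = 72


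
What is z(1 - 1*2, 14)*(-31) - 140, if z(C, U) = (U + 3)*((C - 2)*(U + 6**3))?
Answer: 363490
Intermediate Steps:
z(C, U) = (-2 + C)*(3 + U)*(216 + U) (z(C, U) = (3 + U)*((-2 + C)*(U + 216)) = (3 + U)*((-2 + C)*(216 + U)) = (-2 + C)*(3 + U)*(216 + U))
z(1 - 1*2, 14)*(-31) - 140 = (-1296 - 438*14 - 2*14**2 + 648*(1 - 1*2) + (1 - 1*2)*14**2 + 219*(1 - 1*2)*14)*(-31) - 140 = (-1296 - 6132 - 2*196 + 648*(1 - 2) + (1 - 2)*196 + 219*(1 - 2)*14)*(-31) - 140 = (-1296 - 6132 - 392 + 648*(-1) - 1*196 + 219*(-1)*14)*(-31) - 140 = (-1296 - 6132 - 392 - 648 - 196 - 3066)*(-31) - 140 = -11730*(-31) - 140 = 363630 - 140 = 363490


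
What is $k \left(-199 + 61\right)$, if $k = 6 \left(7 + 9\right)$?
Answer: $-13248$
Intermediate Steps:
$k = 96$ ($k = 6 \cdot 16 = 96$)
$k \left(-199 + 61\right) = 96 \left(-199 + 61\right) = 96 \left(-138\right) = -13248$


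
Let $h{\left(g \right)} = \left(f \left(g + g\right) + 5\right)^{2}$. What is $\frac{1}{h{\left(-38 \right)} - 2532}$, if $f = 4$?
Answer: $\frac{1}{86869} \approx 1.1512 \cdot 10^{-5}$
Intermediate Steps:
$h{\left(g \right)} = \left(5 + 8 g\right)^{2}$ ($h{\left(g \right)} = \left(4 \left(g + g\right) + 5\right)^{2} = \left(4 \cdot 2 g + 5\right)^{2} = \left(8 g + 5\right)^{2} = \left(5 + 8 g\right)^{2}$)
$\frac{1}{h{\left(-38 \right)} - 2532} = \frac{1}{\left(5 + 8 \left(-38\right)\right)^{2} - 2532} = \frac{1}{\left(5 - 304\right)^{2} - 2532} = \frac{1}{\left(-299\right)^{2} - 2532} = \frac{1}{89401 - 2532} = \frac{1}{86869}$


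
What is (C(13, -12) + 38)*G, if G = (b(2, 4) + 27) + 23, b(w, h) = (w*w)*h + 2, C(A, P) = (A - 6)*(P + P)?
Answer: -8840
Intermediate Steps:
C(A, P) = 2*P*(-6 + A) (C(A, P) = (-6 + A)*(2*P) = 2*P*(-6 + A))
b(w, h) = 2 + h*w² (b(w, h) = w²*h + 2 = h*w² + 2 = 2 + h*w²)
G = 68 (G = ((2 + 4*2²) + 27) + 23 = ((2 + 4*4) + 27) + 23 = ((2 + 16) + 27) + 23 = (18 + 27) + 23 = 45 + 23 = 68)
(C(13, -12) + 38)*G = (2*(-12)*(-6 + 13) + 38)*68 = (2*(-12)*7 + 38)*68 = (-168 + 38)*68 = -130*68 = -8840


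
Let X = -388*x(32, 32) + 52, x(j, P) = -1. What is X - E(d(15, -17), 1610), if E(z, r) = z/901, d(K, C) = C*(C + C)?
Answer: 23286/53 ≈ 439.36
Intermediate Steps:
d(K, C) = 2*C**2 (d(K, C) = C*(2*C) = 2*C**2)
E(z, r) = z/901 (E(z, r) = z*(1/901) = z/901)
X = 440 (X = -388*(-1) + 52 = 388 + 52 = 440)
X - E(d(15, -17), 1610) = 440 - 2*(-17)**2/901 = 440 - 2*289/901 = 440 - 578/901 = 440 - 1*34/53 = 440 - 34/53 = 23286/53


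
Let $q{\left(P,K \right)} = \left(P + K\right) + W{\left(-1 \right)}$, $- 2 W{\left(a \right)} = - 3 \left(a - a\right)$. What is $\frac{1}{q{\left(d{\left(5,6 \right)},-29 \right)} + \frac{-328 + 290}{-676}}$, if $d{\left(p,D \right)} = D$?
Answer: $- \frac{338}{7755} \approx -0.043585$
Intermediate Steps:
$W{\left(a \right)} = 0$ ($W{\left(a \right)} = - \frac{\left(-3\right) \left(a - a\right)}{2} = - \frac{\left(-3\right) 0}{2} = \left(- \frac{1}{2}\right) 0 = 0$)
$q{\left(P,K \right)} = K + P$ ($q{\left(P,K \right)} = \left(P + K\right) + 0 = \left(K + P\right) + 0 = K + P$)
$\frac{1}{q{\left(d{\left(5,6 \right)},-29 \right)} + \frac{-328 + 290}{-676}} = \frac{1}{\left(-29 + 6\right) + \frac{-328 + 290}{-676}} = \frac{1}{-23 - - \frac{19}{338}} = \frac{1}{-23 + \frac{19}{338}} = \frac{1}{- \frac{7755}{338}} = - \frac{338}{7755}$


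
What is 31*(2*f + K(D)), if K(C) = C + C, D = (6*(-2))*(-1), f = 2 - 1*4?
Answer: 620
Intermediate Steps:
f = -2 (f = 2 - 4 = -2)
D = 12 (D = -12*(-1) = 12)
K(C) = 2*C
31*(2*f + K(D)) = 31*(2*(-2) + 2*12) = 31*(-4 + 24) = 31*20 = 620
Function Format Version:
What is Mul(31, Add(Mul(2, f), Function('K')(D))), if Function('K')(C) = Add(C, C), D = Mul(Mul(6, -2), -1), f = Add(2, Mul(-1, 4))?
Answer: 620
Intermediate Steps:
f = -2 (f = Add(2, -4) = -2)
D = 12 (D = Mul(-12, -1) = 12)
Function('K')(C) = Mul(2, C)
Mul(31, Add(Mul(2, f), Function('K')(D))) = Mul(31, Add(Mul(2, -2), Mul(2, 12))) = Mul(31, Add(-4, 24)) = Mul(31, 20) = 620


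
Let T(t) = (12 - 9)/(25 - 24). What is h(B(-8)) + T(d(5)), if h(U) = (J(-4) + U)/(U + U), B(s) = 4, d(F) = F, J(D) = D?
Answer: 3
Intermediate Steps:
T(t) = 3 (T(t) = 3/1 = 3*1 = 3)
h(U) = (-4 + U)/(2*U) (h(U) = (-4 + U)/(U + U) = (-4 + U)/((2*U)) = (-4 + U)*(1/(2*U)) = (-4 + U)/(2*U))
h(B(-8)) + T(d(5)) = (1/2)*(-4 + 4)/4 + 3 = (1/2)*(1/4)*0 + 3 = 0 + 3 = 3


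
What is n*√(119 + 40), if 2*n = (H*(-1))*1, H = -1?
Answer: √159/2 ≈ 6.3048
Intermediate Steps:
n = ½ (n = (-1*(-1)*1)/2 = (1*1)/2 = (½)*1 = ½ ≈ 0.50000)
n*√(119 + 40) = √(119 + 40)/2 = √159/2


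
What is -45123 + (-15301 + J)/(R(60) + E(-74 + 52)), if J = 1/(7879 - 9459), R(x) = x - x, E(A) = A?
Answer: -1544299899/34760 ≈ -44428.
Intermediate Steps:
R(x) = 0
J = -1/1580 (J = 1/(-1580) = -1/1580 ≈ -0.00063291)
-45123 + (-15301 + J)/(R(60) + E(-74 + 52)) = -45123 + (-15301 - 1/1580)/(0 + (-74 + 52)) = -45123 - 24175581/(1580*(0 - 22)) = -45123 - 24175581/1580/(-22) = -45123 - 24175581/1580*(-1/22) = -45123 + 24175581/34760 = -1544299899/34760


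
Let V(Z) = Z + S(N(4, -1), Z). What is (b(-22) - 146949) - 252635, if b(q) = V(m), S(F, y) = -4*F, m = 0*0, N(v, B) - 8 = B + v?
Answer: -399628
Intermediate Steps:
N(v, B) = 8 + B + v (N(v, B) = 8 + (B + v) = 8 + B + v)
m = 0
V(Z) = -44 + Z (V(Z) = Z - 4*(8 - 1 + 4) = Z - 4*11 = Z - 44 = -44 + Z)
b(q) = -44 (b(q) = -44 + 0 = -44)
(b(-22) - 146949) - 252635 = (-44 - 146949) - 252635 = -146993 - 252635 = -399628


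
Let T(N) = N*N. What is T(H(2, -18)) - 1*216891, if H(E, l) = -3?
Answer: -216882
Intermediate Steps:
T(N) = N²
T(H(2, -18)) - 1*216891 = (-3)² - 1*216891 = 9 - 216891 = -216882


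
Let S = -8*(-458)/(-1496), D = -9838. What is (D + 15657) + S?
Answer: 1087695/187 ≈ 5816.5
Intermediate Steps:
S = -458/187 (S = 3664*(-1/1496) = -458/187 ≈ -2.4492)
(D + 15657) + S = (-9838 + 15657) - 458/187 = 5819 - 458/187 = 1087695/187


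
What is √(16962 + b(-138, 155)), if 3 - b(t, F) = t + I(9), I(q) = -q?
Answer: 2*√4278 ≈ 130.81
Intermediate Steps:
b(t, F) = 12 - t (b(t, F) = 3 - (t - 1*9) = 3 - (t - 9) = 3 - (-9 + t) = 3 + (9 - t) = 12 - t)
√(16962 + b(-138, 155)) = √(16962 + (12 - 1*(-138))) = √(16962 + (12 + 138)) = √(16962 + 150) = √17112 = 2*√4278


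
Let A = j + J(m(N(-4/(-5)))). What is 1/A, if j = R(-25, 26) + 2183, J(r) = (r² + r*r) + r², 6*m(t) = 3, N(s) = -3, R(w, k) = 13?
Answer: 4/8787 ≈ 0.00045522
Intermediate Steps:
m(t) = ½ (m(t) = (⅙)*3 = ½)
J(r) = 3*r² (J(r) = (r² + r²) + r² = 2*r² + r² = 3*r²)
j = 2196 (j = 13 + 2183 = 2196)
A = 8787/4 (A = 2196 + 3*(½)² = 2196 + 3*(¼) = 2196 + ¾ = 8787/4 ≈ 2196.8)
1/A = 1/(8787/4) = 4/8787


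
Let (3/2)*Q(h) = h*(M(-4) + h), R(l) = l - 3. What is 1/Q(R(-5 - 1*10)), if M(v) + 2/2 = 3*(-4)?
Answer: 1/372 ≈ 0.0026882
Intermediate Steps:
M(v) = -13 (M(v) = -1 + 3*(-4) = -1 - 12 = -13)
R(l) = -3 + l
Q(h) = 2*h*(-13 + h)/3 (Q(h) = 2*(h*(-13 + h))/3 = 2*h*(-13 + h)/3)
1/Q(R(-5 - 1*10)) = 1/(2*(-3 + (-5 - 1*10))*(-13 + (-3 + (-5 - 1*10)))/3) = 1/(2*(-3 + (-5 - 10))*(-13 + (-3 + (-5 - 10)))/3) = 1/(2*(-3 - 15)*(-13 + (-3 - 15))/3) = 1/((2/3)*(-18)*(-13 - 18)) = 1/((2/3)*(-18)*(-31)) = 1/372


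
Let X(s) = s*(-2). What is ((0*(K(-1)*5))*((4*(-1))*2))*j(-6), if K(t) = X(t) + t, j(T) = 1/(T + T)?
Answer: 0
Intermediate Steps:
j(T) = 1/(2*T)
X(s) = -2*s
K(t) = -t (K(t) = -2*t + t = -t)
((0*(K(-1)*5))*((4*(-1))*2))*j(-6) = ((0*(-1*(-1)*5))*((4*(-1))*2))*((½)/(-6)) = ((0*(1*5))*(-4*2))*((½)*(-⅙)) = ((0*5)*(-8))*(-1/12) = (0*(-8))*(-1/12) = 0*(-1/12) = 0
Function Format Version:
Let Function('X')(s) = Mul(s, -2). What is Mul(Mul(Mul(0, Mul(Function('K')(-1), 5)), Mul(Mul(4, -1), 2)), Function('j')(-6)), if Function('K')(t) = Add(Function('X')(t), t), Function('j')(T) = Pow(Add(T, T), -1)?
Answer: 0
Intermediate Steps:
Function('j')(T) = Mul(Rational(1, 2), Pow(T, -1)) (Function('j')(T) = Pow(Mul(2, T), -1) = Mul(Rational(1, 2), Pow(T, -1)))
Function('X')(s) = Mul(-2, s)
Function('K')(t) = Mul(-1, t) (Function('K')(t) = Add(Mul(-2, t), t) = Mul(-1, t))
Mul(Mul(Mul(0, Mul(Function('K')(-1), 5)), Mul(Mul(4, -1), 2)), Function('j')(-6)) = Mul(Mul(Mul(0, Mul(Mul(-1, -1), 5)), Mul(Mul(4, -1), 2)), Mul(Rational(1, 2), Pow(-6, -1))) = Mul(Mul(Mul(0, Mul(1, 5)), Mul(-4, 2)), Mul(Rational(1, 2), Rational(-1, 6))) = Mul(Mul(Mul(0, 5), -8), Rational(-1, 12)) = Mul(Mul(0, -8), Rational(-1, 12)) = Mul(0, Rational(-1, 12)) = 0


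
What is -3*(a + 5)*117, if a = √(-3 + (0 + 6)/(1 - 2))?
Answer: -1755 - 1053*I ≈ -1755.0 - 1053.0*I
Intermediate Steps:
a = 3*I (a = √(-3 + 6/(-1)) = √(-3 + 6*(-1)) = √(-3 - 6) = √(-9) = 3*I ≈ 3.0*I)
-3*(a + 5)*117 = -3*(3*I + 5)*117 = -3*(5 + 3*I)*117 = (-15 - 9*I)*117 = -1755 - 1053*I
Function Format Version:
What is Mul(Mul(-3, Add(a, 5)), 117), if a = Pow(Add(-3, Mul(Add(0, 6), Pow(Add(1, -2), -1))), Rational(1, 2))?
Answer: Add(-1755, Mul(-1053, I)) ≈ Add(-1755.0, Mul(-1053.0, I))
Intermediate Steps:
a = Mul(3, I) (a = Pow(Add(-3, Mul(6, Pow(-1, -1))), Rational(1, 2)) = Pow(Add(-3, Mul(6, -1)), Rational(1, 2)) = Pow(Add(-3, -6), Rational(1, 2)) = Pow(-9, Rational(1, 2)) = Mul(3, I) ≈ Mul(3.0000, I))
Mul(Mul(-3, Add(a, 5)), 117) = Mul(Mul(-3, Add(Mul(3, I), 5)), 117) = Mul(Mul(-3, Add(5, Mul(3, I))), 117) = Mul(Add(-15, Mul(-9, I)), 117) = Add(-1755, Mul(-1053, I))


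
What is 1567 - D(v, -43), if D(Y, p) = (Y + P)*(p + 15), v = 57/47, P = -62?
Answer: -6347/47 ≈ -135.04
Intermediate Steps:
v = 57/47 (v = 57*(1/47) = 57/47 ≈ 1.2128)
D(Y, p) = (-62 + Y)*(15 + p) (D(Y, p) = (Y - 62)*(p + 15) = (-62 + Y)*(15 + p))
1567 - D(v, -43) = 1567 - (-930 - 62*(-43) + 15*(57/47) + (57/47)*(-43)) = 1567 - (-930 + 2666 + 855/47 - 2451/47) = 1567 - 1*79996/47 = 1567 - 79996/47 = -6347/47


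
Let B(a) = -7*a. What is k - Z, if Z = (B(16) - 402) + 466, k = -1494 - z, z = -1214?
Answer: -232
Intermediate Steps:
k = -280 (k = -1494 - 1*(-1214) = -1494 + 1214 = -280)
Z = -48 (Z = (-7*16 - 402) + 466 = (-112 - 402) + 466 = -514 + 466 = -48)
k - Z = -280 - 1*(-48) = -280 + 48 = -232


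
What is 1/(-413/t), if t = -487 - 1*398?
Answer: 15/7 ≈ 2.1429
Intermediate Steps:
t = -885 (t = -487 - 398 = -885)
1/(-413/t) = 1/(-413/(-885)) = 1/(-413*(-1/885)) = 1/(7/15) = 15/7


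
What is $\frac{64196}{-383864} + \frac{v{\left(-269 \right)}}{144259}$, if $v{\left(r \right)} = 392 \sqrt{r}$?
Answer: $- \frac{16049}{95966} + \frac{392 i \sqrt{269}}{144259} \approx -0.16724 + 0.044568 i$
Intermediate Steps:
$\frac{64196}{-383864} + \frac{v{\left(-269 \right)}}{144259} = \frac{64196}{-383864} + \frac{392 \sqrt{-269}}{144259} = 64196 \left(- \frac{1}{383864}\right) + 392 i \sqrt{269} \cdot \frac{1}{144259} = - \frac{16049}{95966} + 392 i \sqrt{269} \cdot \frac{1}{144259} = - \frac{16049}{95966} + \frac{392 i \sqrt{269}}{144259}$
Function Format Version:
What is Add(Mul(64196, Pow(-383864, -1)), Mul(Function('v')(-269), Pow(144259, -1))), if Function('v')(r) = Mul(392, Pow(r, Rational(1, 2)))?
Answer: Add(Rational(-16049, 95966), Mul(Rational(392, 144259), I, Pow(269, Rational(1, 2)))) ≈ Add(-0.16724, Mul(0.044568, I))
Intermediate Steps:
Add(Mul(64196, Pow(-383864, -1)), Mul(Function('v')(-269), Pow(144259, -1))) = Add(Mul(64196, Pow(-383864, -1)), Mul(Mul(392, Pow(-269, Rational(1, 2))), Pow(144259, -1))) = Add(Mul(64196, Rational(-1, 383864)), Mul(Mul(392, Mul(I, Pow(269, Rational(1, 2)))), Rational(1, 144259))) = Add(Rational(-16049, 95966), Mul(Mul(392, I, Pow(269, Rational(1, 2))), Rational(1, 144259))) = Add(Rational(-16049, 95966), Mul(Rational(392, 144259), I, Pow(269, Rational(1, 2))))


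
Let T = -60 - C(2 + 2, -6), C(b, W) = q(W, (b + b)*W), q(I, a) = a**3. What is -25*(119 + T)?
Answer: -2766275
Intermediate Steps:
C(b, W) = 8*W**3*b**3 (C(b, W) = ((b + b)*W)**3 = ((2*b)*W)**3 = (2*W*b)**3 = 8*W**3*b**3)
T = 110532 (T = -60 - 8*(-6)**3*(2 + 2)**3 = -60 - 8*(-216)*4**3 = -60 - 8*(-216)*64 = -60 - 1*(-110592) = -60 + 110592 = 110532)
-25*(119 + T) = -25*(119 + 110532) = -25*110651 = -2766275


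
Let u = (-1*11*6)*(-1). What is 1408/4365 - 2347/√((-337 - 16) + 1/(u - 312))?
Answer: 1408/4365 + I*√21362394/37 ≈ 0.32257 + 124.92*I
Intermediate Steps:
u = 66 (u = -11*6*(-1) = -66*(-1) = 66)
1408/4365 - 2347/√((-337 - 16) + 1/(u - 312)) = 1408/4365 - 2347/√((-337 - 16) + 1/(66 - 312)) = 1408*(1/4365) - 2347/√(-353 + 1/(-246)) = 1408/4365 - 2347/√(-353 - 1/246) = 1408/4365 - 2347*(-I*√21362394/86839) = 1408/4365 - (-1)*I*√21362394/37 = 1408/4365 + I*√21362394/37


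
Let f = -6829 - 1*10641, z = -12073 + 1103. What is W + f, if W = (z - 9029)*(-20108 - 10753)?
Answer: 617171669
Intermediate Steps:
z = -10970
W = 617189139 (W = (-10970 - 9029)*(-20108 - 10753) = -19999*(-30861) = 617189139)
f = -17470 (f = -6829 - 10641 = -17470)
W + f = 617189139 - 17470 = 617171669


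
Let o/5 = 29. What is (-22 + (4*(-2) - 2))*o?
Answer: -4640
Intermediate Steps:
o = 145 (o = 5*29 = 145)
(-22 + (4*(-2) - 2))*o = (-22 + (4*(-2) - 2))*145 = (-22 + (-8 - 2))*145 = (-22 - 10)*145 = -32*145 = -4640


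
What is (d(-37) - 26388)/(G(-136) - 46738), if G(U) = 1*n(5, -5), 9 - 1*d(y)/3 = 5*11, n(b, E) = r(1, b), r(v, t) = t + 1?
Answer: 13263/23366 ≈ 0.56762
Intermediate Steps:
r(v, t) = 1 + t
n(b, E) = 1 + b
d(y) = -138 (d(y) = 27 - 15*11 = 27 - 3*55 = 27 - 165 = -138)
G(U) = 6 (G(U) = 1*(1 + 5) = 1*6 = 6)
(d(-37) - 26388)/(G(-136) - 46738) = (-138 - 26388)/(6 - 46738) = -26526/(-46732) = -26526*(-1/46732) = 13263/23366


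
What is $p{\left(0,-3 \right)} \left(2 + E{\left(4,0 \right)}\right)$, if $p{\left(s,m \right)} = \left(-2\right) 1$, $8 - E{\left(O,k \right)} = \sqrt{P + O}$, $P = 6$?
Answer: $-20 + 2 \sqrt{10} \approx -13.675$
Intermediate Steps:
$E{\left(O,k \right)} = 8 - \sqrt{6 + O}$
$p{\left(s,m \right)} = -2$
$p{\left(0,-3 \right)} \left(2 + E{\left(4,0 \right)}\right) = - 2 \left(2 + \left(8 - \sqrt{6 + 4}\right)\right) = - 2 \left(2 + \left(8 - \sqrt{10}\right)\right) = - 2 \left(10 - \sqrt{10}\right) = -20 + 2 \sqrt{10}$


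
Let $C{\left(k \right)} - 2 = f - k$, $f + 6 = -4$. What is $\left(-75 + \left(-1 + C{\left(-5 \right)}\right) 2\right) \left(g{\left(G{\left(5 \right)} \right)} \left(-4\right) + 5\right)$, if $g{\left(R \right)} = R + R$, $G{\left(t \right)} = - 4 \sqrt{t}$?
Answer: $-415 - 2656 \sqrt{5} \approx -6354.0$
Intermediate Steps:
$f = -10$ ($f = -6 - 4 = -10$)
$C{\left(k \right)} = -8 - k$ ($C{\left(k \right)} = 2 - \left(10 + k\right) = -8 - k$)
$g{\left(R \right)} = 2 R$
$\left(-75 + \left(-1 + C{\left(-5 \right)}\right) 2\right) \left(g{\left(G{\left(5 \right)} \right)} \left(-4\right) + 5\right) = \left(-75 + \left(-1 - 3\right) 2\right) \left(2 \left(- 4 \sqrt{5}\right) \left(-4\right) + 5\right) = \left(-75 + \left(-1 + \left(-8 + 5\right)\right) 2\right) \left(- 8 \sqrt{5} \left(-4\right) + 5\right) = \left(-75 + \left(-1 - 3\right) 2\right) \left(32 \sqrt{5} + 5\right) = \left(-75 - 8\right) \left(5 + 32 \sqrt{5}\right) = - 83 \left(5 + 32 \sqrt{5}\right) = -415 - 2656 \sqrt{5}$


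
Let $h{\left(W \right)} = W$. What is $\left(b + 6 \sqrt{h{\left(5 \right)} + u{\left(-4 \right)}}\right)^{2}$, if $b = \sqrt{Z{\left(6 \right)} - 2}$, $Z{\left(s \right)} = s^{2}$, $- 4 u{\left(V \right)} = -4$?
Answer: $250 + 24 \sqrt{51} \approx 421.39$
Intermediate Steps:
$u{\left(V \right)} = 1$ ($u{\left(V \right)} = \left(- \frac{1}{4}\right) \left(-4\right) = 1$)
$b = \sqrt{34}$ ($b = \sqrt{6^{2} - 2} = \sqrt{36 - 2} = \sqrt{34} \approx 5.8309$)
$\left(b + 6 \sqrt{h{\left(5 \right)} + u{\left(-4 \right)}}\right)^{2} = \left(\sqrt{34} + 6 \sqrt{5 + 1}\right)^{2} = \left(\sqrt{34} + 6 \sqrt{6}\right)^{2}$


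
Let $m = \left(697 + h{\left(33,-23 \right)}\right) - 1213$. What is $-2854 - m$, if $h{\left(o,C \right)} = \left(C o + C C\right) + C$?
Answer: $-2085$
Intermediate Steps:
$h{\left(o,C \right)} = C + C^{2} + C o$ ($h{\left(o,C \right)} = \left(C o + C^{2}\right) + C = \left(C^{2} + C o\right) + C = C + C^{2} + C o$)
$m = -769$ ($m = \left(697 - 23 \left(1 - 23 + 33\right)\right) - 1213 = \left(697 - 253\right) - 1213 = 444 - 1213 = -769$)
$-2854 - m = -2854 - -769 = -2854 + 769 = -2085$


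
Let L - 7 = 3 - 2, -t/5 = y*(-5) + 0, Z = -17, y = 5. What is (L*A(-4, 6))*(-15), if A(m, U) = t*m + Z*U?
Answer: 72240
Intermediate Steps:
t = 125 (t = -5*(5*(-5) + 0) = -5*(-25 + 0) = -5*(-25) = 125)
A(m, U) = -17*U + 125*m (A(m, U) = 125*m - 17*U = -17*U + 125*m)
L = 8 (L = 7 + (3 - 2) = 7 + 1 = 8)
(L*A(-4, 6))*(-15) = (8*(-17*6 + 125*(-4)))*(-15) = (8*(-102 - 500))*(-15) = (8*(-602))*(-15) = -4816*(-15) = 72240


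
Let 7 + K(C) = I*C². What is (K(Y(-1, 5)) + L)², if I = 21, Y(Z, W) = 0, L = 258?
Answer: 63001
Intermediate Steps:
K(C) = -7 + 21*C²
(K(Y(-1, 5)) + L)² = ((-7 + 21*0²) + 258)² = ((-7 + 21*0) + 258)² = ((-7 + 0) + 258)² = (-7 + 258)² = 251² = 63001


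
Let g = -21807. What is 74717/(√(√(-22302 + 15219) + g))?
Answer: 74717*√3/(3*√(-7269 + I*√787)) ≈ 0.97634 - 505.96*I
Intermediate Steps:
74717/(√(√(-22302 + 15219) + g)) = 74717/(√(√(-22302 + 15219) - 21807)) = 74717/(√(√(-7083) - 21807)) = 74717/(√(3*I*√787 - 21807)) = 74717/(√(-21807 + 3*I*√787)) = 74717/√(-21807 + 3*I*√787)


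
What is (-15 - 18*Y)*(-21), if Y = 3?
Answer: 1449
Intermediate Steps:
(-15 - 18*Y)*(-21) = (-15 - 18*3)*(-21) = (-15 - 54)*(-21) = -69*(-21) = 1449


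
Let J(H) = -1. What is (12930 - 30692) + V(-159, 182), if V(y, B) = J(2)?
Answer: -17763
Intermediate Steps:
V(y, B) = -1
(12930 - 30692) + V(-159, 182) = (12930 - 30692) - 1 = -17762 - 1 = -17763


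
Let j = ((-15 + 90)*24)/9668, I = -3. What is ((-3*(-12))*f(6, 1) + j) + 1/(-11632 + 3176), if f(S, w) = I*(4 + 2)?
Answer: -13240119713/20438152 ≈ -647.81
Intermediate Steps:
j = 450/2417 (j = (75*24)*(1/9668) = 1800*(1/9668) = 450/2417 ≈ 0.18618)
f(S, w) = -18 (f(S, w) = -3*(4 + 2) = -3*6 = -18)
((-3*(-12))*f(6, 1) + j) + 1/(-11632 + 3176) = (-3*(-12)*(-18) + 450/2417) + 1/(-11632 + 3176) = (36*(-18) + 450/2417) + 1/(-8456) = (-648 + 450/2417) - 1/8456 = -1565766/2417 - 1/8456 = -13240119713/20438152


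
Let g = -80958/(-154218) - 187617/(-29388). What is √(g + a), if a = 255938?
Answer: √4056501954935163841183/125893294 ≈ 505.91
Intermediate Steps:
g = 1739617345/251786588 (g = -80958*(-1/154218) - 187617*(-1/29388) = 13493/25703 + 62539/9796 = 1739617345/251786588 ≈ 6.9091)
√(g + a) = √(1739617345/251786588 + 255938) = √(64443495376889/251786588) = √4056501954935163841183/125893294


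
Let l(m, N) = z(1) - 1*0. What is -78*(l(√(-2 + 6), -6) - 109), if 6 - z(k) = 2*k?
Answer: 8190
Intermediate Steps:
z(k) = 6 - 2*k
l(m, N) = 4 (l(m, N) = (6 - 2*1) - 1*0 = (6 - 2) + 0 = 4 + 0 = 4)
-78*(l(√(-2 + 6), -6) - 109) = -78*(4 - 109) = -78*(-105) = 8190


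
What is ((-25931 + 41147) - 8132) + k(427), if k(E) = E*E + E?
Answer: 189840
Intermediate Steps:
k(E) = E + E**2 (k(E) = E**2 + E = E + E**2)
((-25931 + 41147) - 8132) + k(427) = ((-25931 + 41147) - 8132) + 427*(1 + 427) = (15216 - 8132) + 427*428 = 7084 + 182756 = 189840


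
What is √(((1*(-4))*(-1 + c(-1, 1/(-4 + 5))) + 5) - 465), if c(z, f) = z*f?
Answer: 2*I*√113 ≈ 21.26*I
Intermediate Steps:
c(z, f) = f*z
√(((1*(-4))*(-1 + c(-1, 1/(-4 + 5))) + 5) - 465) = √(((1*(-4))*(-1 - 1/(-4 + 5)) + 5) - 465) = √((-4*(-1 - 1/1) + 5) - 465) = √((-4*(-1 + 1*(-1)) + 5) - 465) = √((-4*(-1 - 1) + 5) - 465) = √((-4*(-2) + 5) - 465) = √((8 + 5) - 465) = √(13 - 465) = √(-452) = 2*I*√113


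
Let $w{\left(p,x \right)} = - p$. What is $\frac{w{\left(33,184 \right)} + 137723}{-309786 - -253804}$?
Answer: $- \frac{68845}{27991} \approx -2.4595$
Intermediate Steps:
$\frac{w{\left(33,184 \right)} + 137723}{-309786 - -253804} = \frac{\left(-1\right) 33 + 137723}{-309786 - -253804} = \frac{-33 + 137723}{-309786 + 253804} = \frac{137690}{-55982} = 137690 \left(- \frac{1}{55982}\right) = - \frac{68845}{27991}$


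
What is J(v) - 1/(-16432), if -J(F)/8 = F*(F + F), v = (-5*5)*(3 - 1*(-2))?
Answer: -4107999999/16432 ≈ -2.5000e+5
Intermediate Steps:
v = -125 (v = -25*(3 + 2) = -25*5 = -125)
J(F) = -16*F² (J(F) = -8*F*(F + F) = -8*F*2*F = -16*F²)
J(v) - 1/(-16432) = -16*(-125)² - 1/(-16432) = -16*15625 - 1*(-1/16432) = -250000 + 1/16432 = -4107999999/16432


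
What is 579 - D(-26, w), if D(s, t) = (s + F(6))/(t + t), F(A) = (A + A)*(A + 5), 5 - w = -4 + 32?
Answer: 13370/23 ≈ 581.30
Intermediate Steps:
w = -23 (w = 5 - (-4 + 32) = 5 - 1*28 = 5 - 28 = -23)
F(A) = 2*A*(5 + A) (F(A) = (2*A)*(5 + A) = 2*A*(5 + A))
D(s, t) = (132 + s)/(2*t) (D(s, t) = (s + 2*6*(5 + 6))/(t + t) = (s + 2*6*11)/((2*t)) = (s + 132)*(1/(2*t)) = (132 + s)*(1/(2*t)) = (132 + s)/(2*t))
579 - D(-26, w) = 579 - (132 - 26)/(2*(-23)) = 579 - (-1)*106/(2*23) = 579 - 1*(-53/23) = 579 + 53/23 = 13370/23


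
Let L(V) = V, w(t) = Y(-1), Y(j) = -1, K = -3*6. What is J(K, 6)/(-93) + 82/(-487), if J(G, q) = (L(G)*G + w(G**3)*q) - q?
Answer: -53190/15097 ≈ -3.5232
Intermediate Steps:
K = -18
w(t) = -1
J(G, q) = G**2 - 2*q (J(G, q) = (G*G - q) - q = (G**2 - q) - q = G**2 - 2*q)
J(K, 6)/(-93) + 82/(-487) = ((-18)**2 - 2*6)/(-93) + 82/(-487) = (324 - 12)*(-1/93) + 82*(-1/487) = 312*(-1/93) - 82/487 = -104/31 - 82/487 = -53190/15097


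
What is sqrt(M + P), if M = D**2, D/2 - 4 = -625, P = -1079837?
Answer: sqrt(462727) ≈ 680.24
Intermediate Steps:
D = -1242 (D = 8 + 2*(-625) = 8 - 1250 = -1242)
M = 1542564 (M = (-1242)**2 = 1542564)
sqrt(M + P) = sqrt(1542564 - 1079837) = sqrt(462727)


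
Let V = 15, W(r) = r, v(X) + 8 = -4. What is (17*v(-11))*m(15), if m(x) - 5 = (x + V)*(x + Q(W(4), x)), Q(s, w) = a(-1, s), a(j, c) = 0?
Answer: -92820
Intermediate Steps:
v(X) = -12 (v(X) = -8 - 4 = -12)
Q(s, w) = 0
m(x) = 5 + x*(15 + x) (m(x) = 5 + (x + 15)*(x + 0) = 5 + (15 + x)*x = 5 + x*(15 + x))
(17*v(-11))*m(15) = (17*(-12))*(5 + 15² + 15*15) = -204*(5 + 225 + 225) = -204*455 = -92820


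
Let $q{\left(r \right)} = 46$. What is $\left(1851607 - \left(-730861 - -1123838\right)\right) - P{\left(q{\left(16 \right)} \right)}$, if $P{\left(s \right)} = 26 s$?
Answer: $1457434$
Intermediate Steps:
$\left(1851607 - \left(-730861 - -1123838\right)\right) - P{\left(q{\left(16 \right)} \right)} = \left(1851607 - \left(-730861 - -1123838\right)\right) - 26 \cdot 46 = \left(1851607 - \left(-730861 + 1123838\right)\right) - 1196 = \left(1851607 - 392977\right) - 1196 = 1458630 - 1196 = 1457434$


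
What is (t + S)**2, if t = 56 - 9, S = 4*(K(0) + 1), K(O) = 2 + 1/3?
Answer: 32761/9 ≈ 3640.1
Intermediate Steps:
K(O) = 7/3 (K(O) = 2 + 1/3 = 7/3)
S = 40/3 (S = 4*(7/3 + 1) = 4*(10/3) = 40/3 ≈ 13.333)
t = 47
(t + S)**2 = (47 + 40/3)**2 = (181/3)**2 = 32761/9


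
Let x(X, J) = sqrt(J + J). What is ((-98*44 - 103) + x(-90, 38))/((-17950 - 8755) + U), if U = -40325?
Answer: 883/13406 - sqrt(19)/33515 ≈ 0.065736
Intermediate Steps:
x(X, J) = sqrt(2)*sqrt(J) (x(X, J) = sqrt(2*J) = sqrt(2)*sqrt(J))
((-98*44 - 103) + x(-90, 38))/((-17950 - 8755) + U) = ((-98*44 - 103) + sqrt(2)*sqrt(38))/((-17950 - 8755) - 40325) = ((-4312 - 103) + 2*sqrt(19))/(-26705 - 40325) = (-4415 + 2*sqrt(19))/(-67030) = (-4415 + 2*sqrt(19))*(-1/67030) = 883/13406 - sqrt(19)/33515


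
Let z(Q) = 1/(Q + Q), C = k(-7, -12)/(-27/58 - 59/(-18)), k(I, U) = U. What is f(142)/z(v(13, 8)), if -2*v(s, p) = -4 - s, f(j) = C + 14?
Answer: 60724/367 ≈ 165.46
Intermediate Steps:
C = -1566/367 (C = -12/(-27/58 - 59/(-18)) = -12/(-27*1/58 - 59*(-1/18)) = -12/(-27/58 + 59/18) = -12/734/261 = -12*261/734 = -1566/367 ≈ -4.2670)
f(j) = 3572/367 (f(j) = -1566/367 + 14 = 3572/367)
v(s, p) = 2 + s/2 (v(s, p) = -(-4 - s)/2 = 2 + s/2)
z(Q) = 1/(2*Q)
f(142)/z(v(13, 8)) = 3572/(367*((1/(2*(2 + (½)*13))))) = 3572/(367*((1/(2*(2 + 13/2))))) = 3572/(367*((1/(2*(17/2))))) = 3572/(367*(((½)*(2/17)))) = 3572/(367*(1/17)) = (3572/367)*17 = 60724/367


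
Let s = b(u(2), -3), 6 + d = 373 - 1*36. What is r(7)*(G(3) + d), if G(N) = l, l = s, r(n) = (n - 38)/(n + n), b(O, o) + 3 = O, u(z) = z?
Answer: -5115/7 ≈ -730.71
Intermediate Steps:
d = 331 (d = -6 + (373 - 1*36) = -6 + (373 - 36) = -6 + 337 = 331)
b(O, o) = -3 + O
r(n) = (-38 + n)/(2*n) (r(n) = (-38 + n)/((2*n)) = (-38 + n)*(1/(2*n)) = (-38 + n)/(2*n))
s = -1 (s = -3 + 2 = -1)
l = -1
G(N) = -1
r(7)*(G(3) + d) = ((1/2)*(-38 + 7)/7)*(-1 + 331) = ((1/2)*(1/7)*(-31))*330 = -31/14*330 = -5115/7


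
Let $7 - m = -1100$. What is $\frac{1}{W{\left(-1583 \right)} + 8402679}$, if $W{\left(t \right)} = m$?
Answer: $\frac{1}{8403786} \approx 1.1899 \cdot 10^{-7}$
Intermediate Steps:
$m = 1107$ ($m = 7 - -1100 = 7 + 1100 = 1107$)
$W{\left(t \right)} = 1107$
$\frac{1}{W{\left(-1583 \right)} + 8402679} = \frac{1}{1107 + 8402679} = \frac{1}{8403786}$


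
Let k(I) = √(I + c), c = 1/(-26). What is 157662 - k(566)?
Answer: 157662 - 3*√42510/26 ≈ 1.5764e+5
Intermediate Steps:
c = -1/26 ≈ -0.038462
k(I) = √(-1/26 + I) (k(I) = √(I - 1/26) = √(-1/26 + I))
157662 - k(566) = 157662 - √(-26 + 676*566)/26 = 157662 - √(-26 + 382616)/26 = 157662 - √382590/26 = 157662 - 3*√42510/26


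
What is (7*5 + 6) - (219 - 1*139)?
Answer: -39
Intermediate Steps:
(7*5 + 6) - (219 - 1*139) = (35 + 6) - (219 - 139) = 41 - 1*80 = 41 - 80 = -39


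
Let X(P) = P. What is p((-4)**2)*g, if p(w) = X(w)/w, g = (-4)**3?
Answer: -64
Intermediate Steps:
g = -64
p(w) = 1 (p(w) = w/w = 1)
p((-4)**2)*g = 1*(-64) = -64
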